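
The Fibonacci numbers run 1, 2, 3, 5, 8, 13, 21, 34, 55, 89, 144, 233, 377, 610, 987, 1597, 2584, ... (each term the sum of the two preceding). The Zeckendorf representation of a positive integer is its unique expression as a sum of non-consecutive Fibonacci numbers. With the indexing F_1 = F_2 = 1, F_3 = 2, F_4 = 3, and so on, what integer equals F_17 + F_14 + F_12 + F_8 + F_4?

2142

F_17 + F_14 + F_12 + F_8 + F_4 = 1597 + 377 + 144 + 21 + 3 = 2142.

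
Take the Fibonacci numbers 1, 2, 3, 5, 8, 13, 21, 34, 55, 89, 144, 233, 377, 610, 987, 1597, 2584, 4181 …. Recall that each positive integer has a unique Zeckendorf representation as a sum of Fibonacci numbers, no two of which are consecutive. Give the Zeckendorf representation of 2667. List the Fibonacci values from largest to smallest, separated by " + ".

2667: greatest Fibonacci not exceeding it is 2584, leaving 83
83: greatest Fibonacci not exceeding it is 55, leaving 28
28: greatest Fibonacci not exceeding it is 21, leaving 7
7: greatest Fibonacci not exceeding it is 5, leaving 2
2: greatest Fibonacci not exceeding it is 2, leaving 0
So 2667 = 2584 + 55 + 21 + 5 + 2, with no two terms consecutive in the sequence.

2584 + 55 + 21 + 5 + 2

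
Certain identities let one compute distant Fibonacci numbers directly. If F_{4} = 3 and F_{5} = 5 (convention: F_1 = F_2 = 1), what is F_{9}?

34

By F_{2k+1} = F_k² + F_{k+1}²: F_{9} = 3² + 5² = 9 + 25 = 34.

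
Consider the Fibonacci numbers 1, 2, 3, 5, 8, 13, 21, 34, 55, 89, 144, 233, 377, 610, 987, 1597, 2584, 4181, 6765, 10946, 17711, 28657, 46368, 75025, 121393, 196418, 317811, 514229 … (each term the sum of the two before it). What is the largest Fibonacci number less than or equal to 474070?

317811

317811 ≤ 474070 < 514229, so the largest Fibonacci number not exceeding 474070 is 317811.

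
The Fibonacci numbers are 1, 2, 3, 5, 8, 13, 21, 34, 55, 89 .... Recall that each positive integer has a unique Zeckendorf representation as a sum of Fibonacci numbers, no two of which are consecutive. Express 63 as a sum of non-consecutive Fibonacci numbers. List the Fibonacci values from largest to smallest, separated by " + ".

Greedy algorithm:
55 ≤ 63 < 89, so take 55; remainder 8
8 ≤ 8 < 13, so take 8; remainder 0
So 63 = 55 + 8, with no two terms consecutive in the sequence.

55 + 8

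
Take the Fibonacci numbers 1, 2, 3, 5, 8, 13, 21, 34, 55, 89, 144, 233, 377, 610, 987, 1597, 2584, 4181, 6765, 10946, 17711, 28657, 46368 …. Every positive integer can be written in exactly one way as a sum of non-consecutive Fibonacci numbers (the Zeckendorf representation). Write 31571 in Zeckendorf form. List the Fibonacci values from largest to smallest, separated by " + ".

28657 + 2584 + 233 + 89 + 8

Greedily peel off the largest Fibonacci term at each step:
31571: greatest Fibonacci not exceeding it is 28657, leaving 2914
2914: greatest Fibonacci not exceeding it is 2584, leaving 330
330: greatest Fibonacci not exceeding it is 233, leaving 97
97: greatest Fibonacci not exceeding it is 89, leaving 8
8: greatest Fibonacci not exceeding it is 8, leaving 0
So 31571 = 28657 + 2584 + 233 + 89 + 8, with no two terms consecutive in the sequence.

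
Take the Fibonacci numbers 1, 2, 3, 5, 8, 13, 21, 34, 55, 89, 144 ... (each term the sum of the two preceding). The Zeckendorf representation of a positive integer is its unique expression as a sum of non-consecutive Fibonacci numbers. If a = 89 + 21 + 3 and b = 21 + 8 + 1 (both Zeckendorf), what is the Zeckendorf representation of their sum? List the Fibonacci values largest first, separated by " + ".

The two numbers are 113 and 30, so their sum is 143.
143: greatest Fibonacci not exceeding it is 89, leaving 54
54: greatest Fibonacci not exceeding it is 34, leaving 20
20: greatest Fibonacci not exceeding it is 13, leaving 7
7: greatest Fibonacci not exceeding it is 5, leaving 2
2: greatest Fibonacci not exceeding it is 2, leaving 0

89 + 34 + 13 + 5 + 2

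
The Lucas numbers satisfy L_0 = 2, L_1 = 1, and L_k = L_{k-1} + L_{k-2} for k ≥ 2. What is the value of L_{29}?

1149851

Iterating the recurrence up to L_{21} = 24476 and L_{20} = 15127:
L_{22} = L_{21} + L_{20} = 24476 + 15127 = 39603
L_{23} = L_{22} + L_{21} = 39603 + 24476 = 64079
L_{24} = L_{23} + L_{22} = 64079 + 39603 = 103682
L_{25} = L_{24} + L_{23} = 103682 + 64079 = 167761
L_{26} = L_{25} + L_{24} = 167761 + 103682 = 271443
L_{27} = L_{26} + L_{25} = 271443 + 167761 = 439204
L_{28} = L_{27} + L_{26} = 439204 + 271443 = 710647
L_{29} = L_{28} + L_{27} = 710647 + 439204 = 1149851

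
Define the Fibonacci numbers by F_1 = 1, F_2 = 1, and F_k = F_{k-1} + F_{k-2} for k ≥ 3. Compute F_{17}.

Iterating the recurrence up to F_{11} = 89 and F_{10} = 55:
F_{12} = F_{11} + F_{10} = 89 + 55 = 144
F_{13} = F_{12} + F_{11} = 144 + 89 = 233
F_{14} = F_{13} + F_{12} = 233 + 144 = 377
F_{15} = F_{14} + F_{13} = 377 + 233 = 610
F_{16} = F_{15} + F_{14} = 610 + 377 = 987
F_{17} = F_{16} + F_{15} = 987 + 610 = 1597

1597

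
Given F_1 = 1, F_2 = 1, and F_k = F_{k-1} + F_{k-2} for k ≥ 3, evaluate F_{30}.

832040

Iterating the recurrence up to F_{24} = 46368 and F_{23} = 28657:
F_{25} = F_{24} + F_{23} = 46368 + 28657 = 75025
F_{26} = F_{25} + F_{24} = 75025 + 46368 = 121393
F_{27} = F_{26} + F_{25} = 121393 + 75025 = 196418
F_{28} = F_{27} + F_{26} = 196418 + 121393 = 317811
F_{29} = F_{28} + F_{27} = 317811 + 196418 = 514229
F_{30} = F_{29} + F_{28} = 514229 + 317811 = 832040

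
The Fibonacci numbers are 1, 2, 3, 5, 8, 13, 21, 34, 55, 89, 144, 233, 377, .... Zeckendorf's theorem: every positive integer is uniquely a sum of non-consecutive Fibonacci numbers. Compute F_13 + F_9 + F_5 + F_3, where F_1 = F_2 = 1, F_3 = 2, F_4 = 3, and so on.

F_13 + F_9 + F_5 + F_3 = 233 + 34 + 5 + 2 = 274.

274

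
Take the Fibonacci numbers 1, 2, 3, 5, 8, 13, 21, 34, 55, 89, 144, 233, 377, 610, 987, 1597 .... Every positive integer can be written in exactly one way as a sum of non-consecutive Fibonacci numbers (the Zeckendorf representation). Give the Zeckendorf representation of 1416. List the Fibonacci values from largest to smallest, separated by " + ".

Greedy algorithm:
1416 − 987 = 429
429 − 377 = 52
52 − 34 = 18
18 − 13 = 5
5 − 5 = 0
So 1416 = 987 + 377 + 34 + 13 + 5, with no two terms consecutive in the sequence.

987 + 377 + 34 + 13 + 5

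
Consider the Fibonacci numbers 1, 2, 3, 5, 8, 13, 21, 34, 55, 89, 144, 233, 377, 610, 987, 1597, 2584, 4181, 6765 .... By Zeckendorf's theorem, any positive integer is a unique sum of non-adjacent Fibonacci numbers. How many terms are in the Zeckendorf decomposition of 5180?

5

largest Fibonacci ≤ 5180 is 4181; 5180 − 4181 = 999
largest Fibonacci ≤ 999 is 987; 999 − 987 = 12
largest Fibonacci ≤ 12 is 8; 12 − 8 = 4
largest Fibonacci ≤ 4 is 3; 4 − 3 = 1
largest Fibonacci ≤ 1 is 1; 1 − 1 = 0
5180 = 4181 + 987 + 8 + 3 + 1, which has 5 terms.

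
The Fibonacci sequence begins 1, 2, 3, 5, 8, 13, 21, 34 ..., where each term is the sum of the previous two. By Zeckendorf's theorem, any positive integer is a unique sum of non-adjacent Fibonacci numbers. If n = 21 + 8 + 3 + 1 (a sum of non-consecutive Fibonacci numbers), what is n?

21 + 8 + 3 + 1 = 33.

33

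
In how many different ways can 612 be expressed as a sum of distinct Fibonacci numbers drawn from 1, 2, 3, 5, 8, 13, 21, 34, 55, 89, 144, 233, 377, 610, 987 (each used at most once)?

6

612 = 610+2 = 377+233+2 = 377+144+89+2 = 377+144+55+34+2 = … (2 more), for 6 in all.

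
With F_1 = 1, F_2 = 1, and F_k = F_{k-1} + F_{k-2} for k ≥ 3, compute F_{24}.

Iterating the recurrence up to F_{17} = 1597 and F_{16} = 987:
F_{18} = F_{17} + F_{16} = 1597 + 987 = 2584
F_{19} = F_{18} + F_{17} = 2584 + 1597 = 4181
F_{20} = F_{19} + F_{18} = 4181 + 2584 = 6765
F_{21} = F_{20} + F_{19} = 6765 + 4181 = 10946
F_{22} = F_{21} + F_{20} = 10946 + 6765 = 17711
F_{23} = F_{22} + F_{21} = 17711 + 10946 = 28657
F_{24} = F_{23} + F_{22} = 28657 + 17711 = 46368

46368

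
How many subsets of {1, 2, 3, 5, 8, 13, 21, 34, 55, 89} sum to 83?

Starting from the Zeckendorf form and repeatedly splitting a term F_k into F_{k−1} + F_{k−2} (when neither is already used) reaches every representation.
83 = 55+21+5+2 = 55+13+8+5+2 = 34+21+13+8+5+2 — 3 representations.

3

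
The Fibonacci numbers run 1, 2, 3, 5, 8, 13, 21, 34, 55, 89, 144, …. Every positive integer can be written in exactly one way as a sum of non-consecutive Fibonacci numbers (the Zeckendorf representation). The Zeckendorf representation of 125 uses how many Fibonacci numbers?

Repeatedly subtract the largest Fibonacci number that fits:
125 − 89 = 36
36 − 34 = 2
2 − 2 = 0
125 = 89 + 34 + 2, which has 3 terms.

3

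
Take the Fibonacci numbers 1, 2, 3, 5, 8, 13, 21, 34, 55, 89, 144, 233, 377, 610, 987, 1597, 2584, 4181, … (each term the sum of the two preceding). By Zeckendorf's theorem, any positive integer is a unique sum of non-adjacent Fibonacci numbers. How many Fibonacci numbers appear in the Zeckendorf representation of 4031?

7

Greedily peel off the largest Fibonacci term at each step:
4031: greatest Fibonacci not exceeding it is 2584, leaving 1447
1447: greatest Fibonacci not exceeding it is 987, leaving 460
460: greatest Fibonacci not exceeding it is 377, leaving 83
83: greatest Fibonacci not exceeding it is 55, leaving 28
28: greatest Fibonacci not exceeding it is 21, leaving 7
7: greatest Fibonacci not exceeding it is 5, leaving 2
2: greatest Fibonacci not exceeding it is 2, leaving 0
4031 = 2584 + 987 + 377 + 55 + 21 + 5 + 2, which has 7 terms.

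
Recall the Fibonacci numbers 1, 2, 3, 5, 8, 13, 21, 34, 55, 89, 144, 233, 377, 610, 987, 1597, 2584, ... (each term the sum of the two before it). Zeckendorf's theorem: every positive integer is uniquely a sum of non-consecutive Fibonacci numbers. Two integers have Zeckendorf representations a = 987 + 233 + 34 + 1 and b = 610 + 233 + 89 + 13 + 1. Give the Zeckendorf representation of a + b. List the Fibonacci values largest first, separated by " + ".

1597 + 377 + 144 + 55 + 21 + 5 + 2

The two numbers are 1255 and 946, so their sum is 2201.
Repeatedly subtract the largest Fibonacci number that fits:
2201 − 1597 = 604
604 − 377 = 227
227 − 144 = 83
83 − 55 = 28
28 − 21 = 7
7 − 5 = 2
2 − 2 = 0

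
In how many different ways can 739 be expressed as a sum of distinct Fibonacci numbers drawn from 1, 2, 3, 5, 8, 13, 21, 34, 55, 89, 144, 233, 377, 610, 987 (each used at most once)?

Each representation comes from the Zeckendorf form by replacing some F_k with F_{k−1} + F_{k−2} where possible.
739 = 610+89+34+5+1 = 610+89+34+3+2+1 = 610+89+21+13+5+1 = … (16 more), for 19 in all.

19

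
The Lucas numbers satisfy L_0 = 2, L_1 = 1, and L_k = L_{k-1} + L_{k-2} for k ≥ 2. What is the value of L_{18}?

Iterating the recurrence up to L_{12} = 322 and L_{11} = 199:
L_{13} = L_{12} + L_{11} = 322 + 199 = 521
L_{14} = L_{13} + L_{12} = 521 + 322 = 843
L_{15} = L_{14} + L_{13} = 843 + 521 = 1364
L_{16} = L_{15} + L_{14} = 1364 + 843 = 2207
L_{17} = L_{16} + L_{15} = 2207 + 1364 = 3571
L_{18} = L_{17} + L_{16} = 3571 + 2207 = 5778

5778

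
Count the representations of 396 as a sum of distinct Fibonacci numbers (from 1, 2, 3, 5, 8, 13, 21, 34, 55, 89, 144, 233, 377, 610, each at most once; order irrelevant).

12

396 = 377+13+5+1 = 377+13+3+2+1 = 233+144+13+5+1 = 377+8+5+3+2+1 = 233+144+13+3+2+1 = … (7 more), for 12 in all.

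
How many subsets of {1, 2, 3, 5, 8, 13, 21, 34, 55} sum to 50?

Each representation comes from the Zeckendorf form by replacing some F_k with F_{k−1} + F_{k−2} where possible.
50 = 34+13+3 = 34+13+2+1 = 34+8+5+3 = 34+8+5+2+1 = … (2 more), for 6 in all.

6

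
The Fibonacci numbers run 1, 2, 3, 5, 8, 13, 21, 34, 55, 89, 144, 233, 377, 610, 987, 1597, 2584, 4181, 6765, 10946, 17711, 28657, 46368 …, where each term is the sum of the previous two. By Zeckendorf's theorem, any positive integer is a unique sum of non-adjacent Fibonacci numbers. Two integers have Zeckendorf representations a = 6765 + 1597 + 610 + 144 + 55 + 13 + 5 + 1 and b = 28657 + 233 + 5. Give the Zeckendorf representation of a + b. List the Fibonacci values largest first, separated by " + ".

28657 + 6765 + 2584 + 55 + 21 + 3

The two numbers are 9190 and 28895, so their sum is 38085.
38085 − 28657 = 9428
9428 − 6765 = 2663
2663 − 2584 = 79
79 − 55 = 24
24 − 21 = 3
3 − 3 = 0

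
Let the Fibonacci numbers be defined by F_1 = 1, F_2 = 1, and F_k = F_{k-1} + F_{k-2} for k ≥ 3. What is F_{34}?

Iterating the recurrence up to F_{30} = 832040 and F_{29} = 514229:
F_{31} = F_{30} + F_{29} = 832040 + 514229 = 1346269
F_{32} = F_{31} + F_{30} = 1346269 + 832040 = 2178309
F_{33} = F_{32} + F_{31} = 2178309 + 1346269 = 3524578
F_{34} = F_{33} + F_{32} = 3524578 + 2178309 = 5702887

5702887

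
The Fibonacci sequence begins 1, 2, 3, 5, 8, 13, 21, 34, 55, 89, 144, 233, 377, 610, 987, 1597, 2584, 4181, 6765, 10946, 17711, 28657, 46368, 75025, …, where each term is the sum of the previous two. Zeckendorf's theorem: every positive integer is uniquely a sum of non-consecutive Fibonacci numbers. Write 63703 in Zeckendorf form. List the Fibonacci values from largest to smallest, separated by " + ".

46368 + 10946 + 4181 + 1597 + 610 + 1

Greedily peel off the largest Fibonacci term at each step:
63703: greatest Fibonacci not exceeding it is 46368, leaving 17335
17335: greatest Fibonacci not exceeding it is 10946, leaving 6389
6389: greatest Fibonacci not exceeding it is 4181, leaving 2208
2208: greatest Fibonacci not exceeding it is 1597, leaving 611
611: greatest Fibonacci not exceeding it is 610, leaving 1
1: greatest Fibonacci not exceeding it is 1, leaving 0
So 63703 = 46368 + 10946 + 4181 + 1597 + 610 + 1, with no two terms consecutive in the sequence.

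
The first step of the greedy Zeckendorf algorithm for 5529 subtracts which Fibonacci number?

4181 ≤ 5529 < 6765, so the largest Fibonacci number not exceeding 5529 is 4181.

4181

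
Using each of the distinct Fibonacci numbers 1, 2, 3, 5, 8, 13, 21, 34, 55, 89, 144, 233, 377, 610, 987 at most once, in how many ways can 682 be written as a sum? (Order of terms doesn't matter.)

12

682 = 610+55+13+3+1 = 610+55+8+5+3+1 = 610+34+21+13+3+1 = 377+233+55+13+3+1 = … (8 more), for 12 in all.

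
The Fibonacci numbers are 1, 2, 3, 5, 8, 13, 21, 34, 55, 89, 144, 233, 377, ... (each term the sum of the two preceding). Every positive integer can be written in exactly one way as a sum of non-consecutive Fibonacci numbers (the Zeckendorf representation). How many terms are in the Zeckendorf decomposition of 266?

5

Greedy algorithm:
266: greatest Fibonacci not exceeding it is 233, leaving 33
33: greatest Fibonacci not exceeding it is 21, leaving 12
12: greatest Fibonacci not exceeding it is 8, leaving 4
4: greatest Fibonacci not exceeding it is 3, leaving 1
1: greatest Fibonacci not exceeding it is 1, leaving 0
266 = 233 + 21 + 8 + 3 + 1, which has 5 terms.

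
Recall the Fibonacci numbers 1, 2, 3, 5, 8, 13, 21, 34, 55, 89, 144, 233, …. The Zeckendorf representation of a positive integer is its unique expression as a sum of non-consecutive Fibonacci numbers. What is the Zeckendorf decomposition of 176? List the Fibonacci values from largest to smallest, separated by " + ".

Greedily peel off the largest Fibonacci term at each step:
take 144 (≤ 176); 176 − 144 = 32
take 21 (≤ 32); 32 − 21 = 11
take 8 (≤ 11); 11 − 8 = 3
take 3 (≤ 3); 3 − 3 = 0
So 176 = 144 + 21 + 8 + 3, with no two terms consecutive in the sequence.

144 + 21 + 8 + 3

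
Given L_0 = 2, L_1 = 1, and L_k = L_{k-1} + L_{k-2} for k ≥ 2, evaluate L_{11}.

199

Iterating the recurrence up to L_{7} = 29 and L_{6} = 18:
L_{8} = L_{7} + L_{6} = 29 + 18 = 47
L_{9} = L_{8} + L_{7} = 47 + 29 = 76
L_{10} = L_{9} + L_{8} = 76 + 47 = 123
L_{11} = L_{10} + L_{9} = 123 + 76 = 199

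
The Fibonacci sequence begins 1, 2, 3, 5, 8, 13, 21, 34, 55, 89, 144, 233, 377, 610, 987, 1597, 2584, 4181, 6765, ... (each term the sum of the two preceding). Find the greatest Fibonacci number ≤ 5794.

4181 ≤ 5794 < 6765, so the largest Fibonacci number not exceeding 5794 is 4181.

4181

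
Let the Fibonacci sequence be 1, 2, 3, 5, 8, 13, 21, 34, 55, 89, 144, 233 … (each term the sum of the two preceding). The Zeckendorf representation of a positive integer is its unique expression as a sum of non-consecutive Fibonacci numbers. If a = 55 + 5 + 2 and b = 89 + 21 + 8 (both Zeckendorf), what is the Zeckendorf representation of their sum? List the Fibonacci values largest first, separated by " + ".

144 + 34 + 2

The two numbers are 62 and 118, so their sum is 180.
Greedily peel off the largest Fibonacci term at each step:
subtract 144 from 180: 36 remains
subtract 34 from 36: 2 remains
subtract 2 from 2: 0 remains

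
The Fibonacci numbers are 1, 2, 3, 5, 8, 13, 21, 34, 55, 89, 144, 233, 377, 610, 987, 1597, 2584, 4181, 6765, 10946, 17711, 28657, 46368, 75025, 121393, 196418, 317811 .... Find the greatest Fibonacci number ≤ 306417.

196418

196418 ≤ 306417 < 317811, so the largest Fibonacci number not exceeding 306417 is 196418.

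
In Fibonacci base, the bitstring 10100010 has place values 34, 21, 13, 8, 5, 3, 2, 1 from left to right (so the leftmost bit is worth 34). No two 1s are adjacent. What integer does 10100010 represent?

49

Summing the place values of the 1 bits: 34 + 13 + 2 = 49.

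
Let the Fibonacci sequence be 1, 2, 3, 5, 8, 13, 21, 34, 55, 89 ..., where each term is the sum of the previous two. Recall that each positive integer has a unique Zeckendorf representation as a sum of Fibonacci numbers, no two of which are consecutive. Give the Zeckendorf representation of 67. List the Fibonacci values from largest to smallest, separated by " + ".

55 + 8 + 3 + 1

Greedy algorithm:
subtract 55 from 67: 12 remains
subtract 8 from 12: 4 remains
subtract 3 from 4: 1 remains
subtract 1 from 1: 0 remains
So 67 = 55 + 8 + 3 + 1, with no two terms consecutive in the sequence.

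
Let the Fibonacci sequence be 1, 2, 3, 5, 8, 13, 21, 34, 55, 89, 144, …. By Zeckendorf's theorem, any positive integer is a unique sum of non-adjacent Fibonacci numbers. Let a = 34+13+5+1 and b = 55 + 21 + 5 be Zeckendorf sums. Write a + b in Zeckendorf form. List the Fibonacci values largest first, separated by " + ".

The two numbers are 53 and 81, so their sum is 134.
Greedy algorithm:
134 − 89 = 45
45 − 34 = 11
11 − 8 = 3
3 − 3 = 0

89 + 34 + 8 + 3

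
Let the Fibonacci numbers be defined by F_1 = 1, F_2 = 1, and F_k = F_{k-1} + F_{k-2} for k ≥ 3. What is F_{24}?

Iterating the recurrence up to F_{16} = 987 and F_{15} = 610:
F_{17} = F_{16} + F_{15} = 987 + 610 = 1597
F_{18} = F_{17} + F_{16} = 1597 + 987 = 2584
F_{19} = F_{18} + F_{17} = 2584 + 1597 = 4181
F_{20} = F_{19} + F_{18} = 4181 + 2584 = 6765
F_{21} = F_{20} + F_{19} = 6765 + 4181 = 10946
F_{22} = F_{21} + F_{20} = 10946 + 6765 = 17711
F_{23} = F_{22} + F_{21} = 17711 + 10946 = 28657
F_{24} = F_{23} + F_{22} = 28657 + 17711 = 46368

46368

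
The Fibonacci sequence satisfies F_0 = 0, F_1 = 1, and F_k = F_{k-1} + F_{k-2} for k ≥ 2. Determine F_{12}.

Iterating the recurrence up to F_{6} = 8 and F_{5} = 5:
F_{7} = F_{6} + F_{5} = 8 + 5 = 13
F_{8} = F_{7} + F_{6} = 13 + 8 = 21
F_{9} = F_{8} + F_{7} = 21 + 13 = 34
F_{10} = F_{9} + F_{8} = 34 + 21 = 55
F_{11} = F_{10} + F_{9} = 55 + 34 = 89
F_{12} = F_{11} + F_{10} = 89 + 55 = 144

144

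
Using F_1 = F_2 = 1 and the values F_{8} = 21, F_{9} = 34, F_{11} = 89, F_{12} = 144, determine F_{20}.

6765

By the addition formula F_{m+n} = F_m F_{n+1} + F_{m−1} F_n with m=12, n=8: F_{20} = 144·34 + 89·21 = 4896 + 1869 = 6765.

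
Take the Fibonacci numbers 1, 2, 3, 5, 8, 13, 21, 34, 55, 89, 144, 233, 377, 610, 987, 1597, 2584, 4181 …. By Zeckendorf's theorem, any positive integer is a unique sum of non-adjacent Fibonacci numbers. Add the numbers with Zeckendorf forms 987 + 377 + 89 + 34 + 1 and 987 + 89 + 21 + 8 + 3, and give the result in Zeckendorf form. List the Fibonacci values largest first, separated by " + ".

2584 + 8 + 3 + 1

The two numbers are 1488 and 1108, so their sum is 2596.
Greedy algorithm:
take 2584 (≤ 2596); 2596 − 2584 = 12
take 8 (≤ 12); 12 − 8 = 4
take 3 (≤ 4); 4 − 3 = 1
take 1 (≤ 1); 1 − 1 = 0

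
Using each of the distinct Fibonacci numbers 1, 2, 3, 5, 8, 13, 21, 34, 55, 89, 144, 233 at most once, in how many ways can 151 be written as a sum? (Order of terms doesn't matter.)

4

Each representation comes from the Zeckendorf form by replacing some F_k with F_{k−1} + F_{k−2} where possible.
151 = 144+5+2 = 89+55+5+2 = 89+34+21+5+2 = 89+34+13+8+5+2 — 4 representations.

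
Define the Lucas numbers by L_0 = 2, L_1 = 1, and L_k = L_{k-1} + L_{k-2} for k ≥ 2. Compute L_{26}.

Iterating the recurrence up to L_{20} = 15127 and L_{19} = 9349:
L_{21} = L_{20} + L_{19} = 15127 + 9349 = 24476
L_{22} = L_{21} + L_{20} = 24476 + 15127 = 39603
L_{23} = L_{22} + L_{21} = 39603 + 24476 = 64079
L_{24} = L_{23} + L_{22} = 64079 + 39603 = 103682
L_{25} = L_{24} + L_{23} = 103682 + 64079 = 167761
L_{26} = L_{25} + L_{24} = 167761 + 103682 = 271443

271443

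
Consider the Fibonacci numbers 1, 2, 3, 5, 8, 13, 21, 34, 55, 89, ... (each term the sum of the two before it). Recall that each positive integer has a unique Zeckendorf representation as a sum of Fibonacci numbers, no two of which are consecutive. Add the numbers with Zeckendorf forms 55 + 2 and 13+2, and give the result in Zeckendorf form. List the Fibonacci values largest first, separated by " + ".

55 + 13 + 3 + 1

The two numbers are 57 and 15, so their sum is 72.
Greedily peel off the largest Fibonacci term at each step:
subtract 55 from 72: 17 remains
subtract 13 from 17: 4 remains
subtract 3 from 4: 1 remains
subtract 1 from 1: 0 remains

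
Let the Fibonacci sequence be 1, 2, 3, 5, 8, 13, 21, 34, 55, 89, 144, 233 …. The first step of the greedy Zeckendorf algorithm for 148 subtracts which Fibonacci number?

144

144 ≤ 148 < 233, so the largest Fibonacci number not exceeding 148 is 144.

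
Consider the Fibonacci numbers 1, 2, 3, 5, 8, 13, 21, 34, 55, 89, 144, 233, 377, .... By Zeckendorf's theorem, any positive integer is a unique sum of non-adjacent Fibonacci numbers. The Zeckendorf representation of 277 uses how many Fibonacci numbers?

4

Greedily peel off the largest Fibonacci term at each step:
233 ≤ 277 < 377, so take 233; remainder 44
34 ≤ 44 < 55, so take 34; remainder 10
8 ≤ 10 < 13, so take 8; remainder 2
2 ≤ 2 < 3, so take 2; remainder 0
277 = 233 + 34 + 8 + 2, which has 4 terms.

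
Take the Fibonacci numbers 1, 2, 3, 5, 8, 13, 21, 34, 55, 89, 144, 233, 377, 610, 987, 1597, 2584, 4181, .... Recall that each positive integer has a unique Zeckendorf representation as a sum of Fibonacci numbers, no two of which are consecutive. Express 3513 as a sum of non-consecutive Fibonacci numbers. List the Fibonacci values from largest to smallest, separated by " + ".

Greedily peel off the largest Fibonacci term at each step:
3513: greatest Fibonacci not exceeding it is 2584, leaving 929
929: greatest Fibonacci not exceeding it is 610, leaving 319
319: greatest Fibonacci not exceeding it is 233, leaving 86
86: greatest Fibonacci not exceeding it is 55, leaving 31
31: greatest Fibonacci not exceeding it is 21, leaving 10
10: greatest Fibonacci not exceeding it is 8, leaving 2
2: greatest Fibonacci not exceeding it is 2, leaving 0
So 3513 = 2584 + 610 + 233 + 55 + 21 + 8 + 2, with no two terms consecutive in the sequence.

2584 + 610 + 233 + 55 + 21 + 8 + 2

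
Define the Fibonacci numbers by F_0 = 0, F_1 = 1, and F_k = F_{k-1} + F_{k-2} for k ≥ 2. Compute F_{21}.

10946

Iterating the recurrence up to F_{13} = 233 and F_{12} = 144:
F_{14} = F_{13} + F_{12} = 233 + 144 = 377
F_{15} = F_{14} + F_{13} = 377 + 233 = 610
F_{16} = F_{15} + F_{14} = 610 + 377 = 987
F_{17} = F_{16} + F_{15} = 987 + 610 = 1597
F_{18} = F_{17} + F_{16} = 1597 + 987 = 2584
F_{19} = F_{18} + F_{17} = 2584 + 1597 = 4181
F_{20} = F_{19} + F_{18} = 4181 + 2584 = 6765
F_{21} = F_{20} + F_{19} = 6765 + 4181 = 10946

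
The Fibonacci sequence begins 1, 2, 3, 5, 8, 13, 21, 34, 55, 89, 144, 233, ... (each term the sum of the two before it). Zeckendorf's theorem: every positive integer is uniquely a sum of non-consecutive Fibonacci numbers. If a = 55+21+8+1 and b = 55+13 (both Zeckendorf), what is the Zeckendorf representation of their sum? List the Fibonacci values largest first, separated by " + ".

The two numbers are 85 and 68, so their sum is 153.
153 − 144 = 9
9 − 8 = 1
1 − 1 = 0

144 + 8 + 1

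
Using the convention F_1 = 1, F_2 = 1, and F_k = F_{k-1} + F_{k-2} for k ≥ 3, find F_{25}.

Iterating the recurrence up to F_{18} = 2584 and F_{17} = 1597:
F_{19} = F_{18} + F_{17} = 2584 + 1597 = 4181
F_{20} = F_{19} + F_{18} = 4181 + 2584 = 6765
F_{21} = F_{20} + F_{19} = 6765 + 4181 = 10946
F_{22} = F_{21} + F_{20} = 10946 + 6765 = 17711
F_{23} = F_{22} + F_{21} = 17711 + 10946 = 28657
F_{24} = F_{23} + F_{22} = 28657 + 17711 = 46368
F_{25} = F_{24} + F_{23} = 46368 + 28657 = 75025

75025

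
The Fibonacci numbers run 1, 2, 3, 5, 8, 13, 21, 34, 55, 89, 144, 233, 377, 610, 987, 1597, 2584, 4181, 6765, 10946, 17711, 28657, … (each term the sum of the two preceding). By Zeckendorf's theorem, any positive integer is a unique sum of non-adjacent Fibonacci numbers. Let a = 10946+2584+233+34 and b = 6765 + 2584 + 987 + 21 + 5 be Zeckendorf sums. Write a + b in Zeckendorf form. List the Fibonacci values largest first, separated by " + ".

The two numbers are 13797 and 10362, so their sum is 24159.
Repeatedly subtract the largest Fibonacci number that fits:
24159 − 17711 = 6448
6448 − 4181 = 2267
2267 − 1597 = 670
670 − 610 = 60
60 − 55 = 5
5 − 5 = 0

17711 + 4181 + 1597 + 610 + 55 + 5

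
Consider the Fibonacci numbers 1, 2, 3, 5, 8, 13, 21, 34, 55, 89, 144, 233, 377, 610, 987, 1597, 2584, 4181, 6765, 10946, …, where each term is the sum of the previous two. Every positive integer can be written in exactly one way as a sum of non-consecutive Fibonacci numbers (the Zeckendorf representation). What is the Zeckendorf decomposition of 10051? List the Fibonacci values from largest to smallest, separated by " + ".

subtract 6765 from 10051: 3286 remains
subtract 2584 from 3286: 702 remains
subtract 610 from 702: 92 remains
subtract 89 from 92: 3 remains
subtract 3 from 3: 0 remains
So 10051 = 6765 + 2584 + 610 + 89 + 3, with no two terms consecutive in the sequence.

6765 + 2584 + 610 + 89 + 3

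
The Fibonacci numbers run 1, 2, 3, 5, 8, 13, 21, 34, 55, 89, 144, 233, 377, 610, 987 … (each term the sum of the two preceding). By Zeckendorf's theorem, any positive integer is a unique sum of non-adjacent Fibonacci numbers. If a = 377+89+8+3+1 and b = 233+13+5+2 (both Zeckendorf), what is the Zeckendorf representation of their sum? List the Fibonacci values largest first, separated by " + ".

The two numbers are 478 and 253, so their sum is 731.
Greedy algorithm:
take 610 (≤ 731); 731 − 610 = 121
take 89 (≤ 121); 121 − 89 = 32
take 21 (≤ 32); 32 − 21 = 11
take 8 (≤ 11); 11 − 8 = 3
take 3 (≤ 3); 3 − 3 = 0

610 + 89 + 21 + 8 + 3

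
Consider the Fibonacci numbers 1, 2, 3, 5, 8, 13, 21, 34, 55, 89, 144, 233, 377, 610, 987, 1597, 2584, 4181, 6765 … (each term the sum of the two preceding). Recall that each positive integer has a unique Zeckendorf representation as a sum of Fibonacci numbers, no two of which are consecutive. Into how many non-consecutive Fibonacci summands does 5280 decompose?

5

Greedily peel off the largest Fibonacci term at each step:
5280: greatest Fibonacci not exceeding it is 4181, leaving 1099
1099: greatest Fibonacci not exceeding it is 987, leaving 112
112: greatest Fibonacci not exceeding it is 89, leaving 23
23: greatest Fibonacci not exceeding it is 21, leaving 2
2: greatest Fibonacci not exceeding it is 2, leaving 0
5280 = 4181 + 987 + 89 + 21 + 2, which has 5 terms.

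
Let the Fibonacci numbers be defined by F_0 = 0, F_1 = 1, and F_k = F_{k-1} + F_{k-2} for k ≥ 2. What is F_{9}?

34

F_{2} = F_{1} + F_{0} = 1 + 0 = 1
F_{3} = F_{2} + F_{1} = 1 + 1 = 2
F_{4} = F_{3} + F_{2} = 2 + 1 = 3
F_{5} = F_{4} + F_{3} = 3 + 2 = 5
F_{6} = F_{5} + F_{4} = 5 + 3 = 8
F_{7} = F_{6} + F_{5} = 8 + 5 = 13
F_{8} = F_{7} + F_{6} = 13 + 8 = 21
F_{9} = F_{8} + F_{7} = 21 + 13 = 34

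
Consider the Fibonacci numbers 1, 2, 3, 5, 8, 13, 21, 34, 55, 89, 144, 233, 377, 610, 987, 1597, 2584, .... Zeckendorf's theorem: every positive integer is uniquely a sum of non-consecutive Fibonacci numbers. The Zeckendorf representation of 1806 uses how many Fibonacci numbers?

take 1597 (≤ 1806); 1806 − 1597 = 209
take 144 (≤ 209); 209 − 144 = 65
take 55 (≤ 65); 65 − 55 = 10
take 8 (≤ 10); 10 − 8 = 2
take 2 (≤ 2); 2 − 2 = 0
1806 = 1597 + 144 + 55 + 8 + 2, which has 5 terms.

5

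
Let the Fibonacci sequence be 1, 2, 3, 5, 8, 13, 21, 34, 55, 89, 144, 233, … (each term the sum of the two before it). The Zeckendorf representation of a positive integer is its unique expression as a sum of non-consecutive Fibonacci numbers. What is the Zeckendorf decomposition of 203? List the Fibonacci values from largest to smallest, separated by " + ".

203 − 144 = 59
59 − 55 = 4
4 − 3 = 1
1 − 1 = 0
So 203 = 144 + 55 + 3 + 1, with no two terms consecutive in the sequence.

144 + 55 + 3 + 1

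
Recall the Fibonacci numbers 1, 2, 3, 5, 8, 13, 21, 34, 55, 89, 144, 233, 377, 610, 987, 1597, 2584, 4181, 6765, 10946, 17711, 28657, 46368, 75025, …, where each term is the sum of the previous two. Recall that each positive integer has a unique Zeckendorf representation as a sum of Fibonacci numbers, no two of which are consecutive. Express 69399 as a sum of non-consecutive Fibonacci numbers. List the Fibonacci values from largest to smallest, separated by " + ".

Greedy algorithm:
take 46368 (≤ 69399); 69399 − 46368 = 23031
take 17711 (≤ 23031); 23031 − 17711 = 5320
take 4181 (≤ 5320); 5320 − 4181 = 1139
take 987 (≤ 1139); 1139 − 987 = 152
take 144 (≤ 152); 152 − 144 = 8
take 8 (≤ 8); 8 − 8 = 0
So 69399 = 46368 + 17711 + 4181 + 987 + 144 + 8, with no two terms consecutive in the sequence.

46368 + 17711 + 4181 + 987 + 144 + 8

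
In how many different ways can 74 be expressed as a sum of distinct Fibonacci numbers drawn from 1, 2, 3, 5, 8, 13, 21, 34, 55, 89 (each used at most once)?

6

74 = 55+13+5+1 = 55+13+3+2+1 = 34+21+13+5+1 = 55+8+5+3+2+1 = 34+21+13+3+2+1 = … (1 more), for 6 in all.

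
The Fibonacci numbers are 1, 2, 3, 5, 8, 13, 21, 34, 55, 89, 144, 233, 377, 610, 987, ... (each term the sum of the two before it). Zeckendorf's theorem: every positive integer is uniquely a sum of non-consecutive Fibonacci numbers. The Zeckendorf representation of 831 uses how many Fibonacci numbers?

Greedy algorithm:
831: greatest Fibonacci not exceeding it is 610, leaving 221
221: greatest Fibonacci not exceeding it is 144, leaving 77
77: greatest Fibonacci not exceeding it is 55, leaving 22
22: greatest Fibonacci not exceeding it is 21, leaving 1
1: greatest Fibonacci not exceeding it is 1, leaving 0
831 = 610 + 144 + 55 + 21 + 1, which has 5 terms.

5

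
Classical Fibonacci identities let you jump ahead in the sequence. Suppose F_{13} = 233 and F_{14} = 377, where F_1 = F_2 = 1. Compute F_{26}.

By the doubling identity F_{2k} = F_k(2F_{k+1} − F_k): F_{26} = 233·(2·377 − 233) = 233·521 = 121393.

121393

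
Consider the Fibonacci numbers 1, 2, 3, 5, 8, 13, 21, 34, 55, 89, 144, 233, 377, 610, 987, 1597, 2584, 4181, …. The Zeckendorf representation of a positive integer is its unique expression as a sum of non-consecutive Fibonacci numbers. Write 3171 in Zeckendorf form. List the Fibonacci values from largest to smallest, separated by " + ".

3171 − 2584 = 587
587 − 377 = 210
210 − 144 = 66
66 − 55 = 11
11 − 8 = 3
3 − 3 = 0
So 3171 = 2584 + 377 + 144 + 55 + 8 + 3, with no two terms consecutive in the sequence.

2584 + 377 + 144 + 55 + 8 + 3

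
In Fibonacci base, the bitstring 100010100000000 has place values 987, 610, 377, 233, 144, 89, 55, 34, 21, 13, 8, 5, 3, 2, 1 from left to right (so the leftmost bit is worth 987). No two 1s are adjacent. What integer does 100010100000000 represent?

Summing the place values of the 1 bits: 987 + 144 + 55 = 1186.

1186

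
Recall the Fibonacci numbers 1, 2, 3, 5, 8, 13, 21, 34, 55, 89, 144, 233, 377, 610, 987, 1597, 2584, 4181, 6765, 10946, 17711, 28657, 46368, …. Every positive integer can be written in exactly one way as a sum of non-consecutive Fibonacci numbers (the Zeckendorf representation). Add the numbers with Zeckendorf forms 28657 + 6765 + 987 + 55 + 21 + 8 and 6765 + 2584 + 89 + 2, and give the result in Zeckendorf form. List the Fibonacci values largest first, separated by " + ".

The two numbers are 36493 and 9440, so their sum is 45933.
Repeatedly subtract the largest Fibonacci number that fits:
take 28657 (≤ 45933); 45933 − 28657 = 17276
take 10946 (≤ 17276); 17276 − 10946 = 6330
take 4181 (≤ 6330); 6330 − 4181 = 2149
take 1597 (≤ 2149); 2149 − 1597 = 552
take 377 (≤ 552); 552 − 377 = 175
take 144 (≤ 175); 175 − 144 = 31
take 21 (≤ 31); 31 − 21 = 10
take 8 (≤ 10); 10 − 8 = 2
take 2 (≤ 2); 2 − 2 = 0

28657 + 10946 + 4181 + 1597 + 377 + 144 + 21 + 8 + 2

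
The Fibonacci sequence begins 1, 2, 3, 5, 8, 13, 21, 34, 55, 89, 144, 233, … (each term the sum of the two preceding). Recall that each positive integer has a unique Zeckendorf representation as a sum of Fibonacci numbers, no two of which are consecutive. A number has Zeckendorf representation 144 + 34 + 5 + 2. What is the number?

185

144 + 34 + 5 + 2 = 185.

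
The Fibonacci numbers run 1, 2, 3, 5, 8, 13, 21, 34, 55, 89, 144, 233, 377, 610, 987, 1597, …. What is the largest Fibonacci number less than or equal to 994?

987 ≤ 994 < 1597, so the largest Fibonacci number not exceeding 994 is 987.

987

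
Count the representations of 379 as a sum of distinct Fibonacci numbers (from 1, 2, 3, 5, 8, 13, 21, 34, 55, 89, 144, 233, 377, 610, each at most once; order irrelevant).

Each representation comes from the Zeckendorf form by replacing some F_k with F_{k−1} + F_{k−2} where possible.
379 = 377+2 = 233+144+2 = 233+89+55+2 = … (3 more), for 6 in all.

6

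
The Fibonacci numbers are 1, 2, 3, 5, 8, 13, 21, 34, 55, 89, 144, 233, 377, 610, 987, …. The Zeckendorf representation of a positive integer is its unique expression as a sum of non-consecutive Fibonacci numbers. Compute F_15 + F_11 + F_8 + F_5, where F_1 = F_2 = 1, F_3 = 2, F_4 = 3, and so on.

725

F_15 + F_11 + F_8 + F_5 = 610 + 89 + 21 + 5 = 725.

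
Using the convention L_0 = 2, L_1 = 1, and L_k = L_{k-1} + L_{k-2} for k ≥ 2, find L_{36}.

33385282

Iterating the recurrence up to L_{32} = 4870847 and L_{31} = 3010349:
L_{33} = L_{32} + L_{31} = 4870847 + 3010349 = 7881196
L_{34} = L_{33} + L_{32} = 7881196 + 4870847 = 12752043
L_{35} = L_{34} + L_{33} = 12752043 + 7881196 = 20633239
L_{36} = L_{35} + L_{34} = 20633239 + 12752043 = 33385282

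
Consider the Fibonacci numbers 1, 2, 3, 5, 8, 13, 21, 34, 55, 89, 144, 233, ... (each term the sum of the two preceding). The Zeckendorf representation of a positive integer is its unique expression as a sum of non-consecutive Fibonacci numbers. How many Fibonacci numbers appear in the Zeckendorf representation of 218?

5

Greedy algorithm:
218: greatest Fibonacci not exceeding it is 144, leaving 74
74: greatest Fibonacci not exceeding it is 55, leaving 19
19: greatest Fibonacci not exceeding it is 13, leaving 6
6: greatest Fibonacci not exceeding it is 5, leaving 1
1: greatest Fibonacci not exceeding it is 1, leaving 0
218 = 144 + 55 + 13 + 5 + 1, which has 5 terms.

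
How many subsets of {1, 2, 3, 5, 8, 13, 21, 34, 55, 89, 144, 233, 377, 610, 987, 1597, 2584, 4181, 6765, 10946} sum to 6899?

45

Starting from the Zeckendorf form and repeatedly splitting a term F_k into F_{k−1} + F_{k−2} (when neither is already used) reaches every representation.
6899 = 6765+89+34+8+3 = 6765+89+34+8+2+1 = 6765+89+21+13+8+3 = 4181+2584+89+34+8+3 = … (41 more), for 45 in all.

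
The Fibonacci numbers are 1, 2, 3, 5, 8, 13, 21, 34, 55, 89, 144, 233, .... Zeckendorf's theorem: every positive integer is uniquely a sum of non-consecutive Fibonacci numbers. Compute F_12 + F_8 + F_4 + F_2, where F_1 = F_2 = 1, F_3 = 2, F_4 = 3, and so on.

169

F_12 + F_8 + F_4 + F_2 = 144 + 21 + 3 + 1 = 169.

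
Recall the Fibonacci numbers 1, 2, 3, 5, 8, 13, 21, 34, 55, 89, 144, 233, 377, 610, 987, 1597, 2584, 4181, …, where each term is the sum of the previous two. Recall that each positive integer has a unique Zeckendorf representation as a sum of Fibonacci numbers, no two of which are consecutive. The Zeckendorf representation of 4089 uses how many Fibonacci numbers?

Greedily peel off the largest Fibonacci term at each step:
4089: greatest Fibonacci not exceeding it is 2584, leaving 1505
1505: greatest Fibonacci not exceeding it is 987, leaving 518
518: greatest Fibonacci not exceeding it is 377, leaving 141
141: greatest Fibonacci not exceeding it is 89, leaving 52
52: greatest Fibonacci not exceeding it is 34, leaving 18
18: greatest Fibonacci not exceeding it is 13, leaving 5
5: greatest Fibonacci not exceeding it is 5, leaving 0
4089 = 2584 + 987 + 377 + 89 + 34 + 13 + 5, which has 7 terms.

7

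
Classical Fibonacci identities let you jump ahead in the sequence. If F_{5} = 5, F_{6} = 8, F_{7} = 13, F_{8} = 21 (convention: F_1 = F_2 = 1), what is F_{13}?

By the addition formula F_{m+n} = F_m F_{n+1} + F_{m−1} F_n with m=8, n=5: F_{13} = 21·8 + 13·5 = 168 + 65 = 233.

233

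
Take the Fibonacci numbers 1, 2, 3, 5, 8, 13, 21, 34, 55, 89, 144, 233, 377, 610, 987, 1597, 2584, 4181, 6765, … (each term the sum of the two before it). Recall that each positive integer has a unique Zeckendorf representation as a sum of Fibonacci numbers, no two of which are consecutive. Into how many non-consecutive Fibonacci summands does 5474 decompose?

Greedy algorithm:
largest Fibonacci ≤ 5474 is 4181; 5474 − 4181 = 1293
largest Fibonacci ≤ 1293 is 987; 1293 − 987 = 306
largest Fibonacci ≤ 306 is 233; 306 − 233 = 73
largest Fibonacci ≤ 73 is 55; 73 − 55 = 18
largest Fibonacci ≤ 18 is 13; 18 − 13 = 5
largest Fibonacci ≤ 5 is 5; 5 − 5 = 0
5474 = 4181 + 987 + 233 + 55 + 13 + 5, which has 6 terms.

6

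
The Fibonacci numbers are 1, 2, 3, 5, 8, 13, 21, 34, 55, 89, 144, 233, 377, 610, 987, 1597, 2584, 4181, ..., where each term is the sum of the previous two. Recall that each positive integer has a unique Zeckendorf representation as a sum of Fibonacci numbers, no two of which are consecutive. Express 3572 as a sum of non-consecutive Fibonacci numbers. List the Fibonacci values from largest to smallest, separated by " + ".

2584 + 987 + 1

Greedy algorithm:
subtract 2584 from 3572: 988 remains
subtract 987 from 988: 1 remains
subtract 1 from 1: 0 remains
So 3572 = 2584 + 987 + 1, with no two terms consecutive in the sequence.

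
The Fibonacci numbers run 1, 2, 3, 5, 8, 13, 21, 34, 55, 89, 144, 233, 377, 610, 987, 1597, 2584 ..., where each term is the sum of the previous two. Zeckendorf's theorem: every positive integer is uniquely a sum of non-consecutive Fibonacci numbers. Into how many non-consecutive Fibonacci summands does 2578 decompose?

take 1597 (≤ 2578); 2578 − 1597 = 981
take 610 (≤ 981); 981 − 610 = 371
take 233 (≤ 371); 371 − 233 = 138
take 89 (≤ 138); 138 − 89 = 49
take 34 (≤ 49); 49 − 34 = 15
take 13 (≤ 15); 15 − 13 = 2
take 2 (≤ 2); 2 − 2 = 0
2578 = 1597 + 610 + 233 + 89 + 34 + 13 + 2, which has 7 terms.

7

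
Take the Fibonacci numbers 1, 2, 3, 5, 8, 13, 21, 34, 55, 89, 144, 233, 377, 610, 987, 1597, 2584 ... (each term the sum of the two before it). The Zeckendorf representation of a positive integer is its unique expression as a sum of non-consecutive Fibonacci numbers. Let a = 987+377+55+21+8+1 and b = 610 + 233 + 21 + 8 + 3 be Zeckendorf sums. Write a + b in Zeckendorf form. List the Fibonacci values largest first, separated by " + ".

The two numbers are 1449 and 875, so their sum is 2324.
take 1597 (≤ 2324); 2324 − 1597 = 727
take 610 (≤ 727); 727 − 610 = 117
take 89 (≤ 117); 117 − 89 = 28
take 21 (≤ 28); 28 − 21 = 7
take 5 (≤ 7); 7 − 5 = 2
take 2 (≤ 2); 2 − 2 = 0

1597 + 610 + 89 + 21 + 5 + 2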